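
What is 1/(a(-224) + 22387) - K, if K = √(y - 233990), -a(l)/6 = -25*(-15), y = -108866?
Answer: 1/20137 - 2*I*√85714 ≈ 4.966e-5 - 585.54*I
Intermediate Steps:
a(l) = -2250 (a(l) = -(-150)*(-15) = -6*375 = -2250)
K = 2*I*√85714 (K = √(-108866 - 233990) = √(-342856) = 2*I*√85714 ≈ 585.54*I)
1/(a(-224) + 22387) - K = 1/(-2250 + 22387) - 2*I*√85714 = 1/20137 - 2*I*√85714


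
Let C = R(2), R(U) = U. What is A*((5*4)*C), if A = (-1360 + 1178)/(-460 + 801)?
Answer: -7280/341 ≈ -21.349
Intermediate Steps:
C = 2
A = -182/341 ≈ -0.53372
A*((5*4)*C) = -182*5*4*2/341 = -3640*2/341 = -182/341*40 = -7280/341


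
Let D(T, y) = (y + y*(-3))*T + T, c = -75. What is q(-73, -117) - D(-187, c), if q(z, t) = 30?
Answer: 28267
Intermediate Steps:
D(T, y) = T - 2*T*y (D(T, y) = (y - 3*y)*T + T = (-2*y)*T + T = -2*T*y + T = T - 2*T*y)
q(-73, -117) - D(-187, c) = 30 - (-187)*(1 - 2*(-75)) = 30 - (-187)*(1 + 150) = 30 - (-187)*151 = 30 - 1*(-28237) = 30 + 28237 = 28267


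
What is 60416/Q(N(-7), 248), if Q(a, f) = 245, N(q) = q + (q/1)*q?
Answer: 60416/245 ≈ 246.60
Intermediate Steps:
N(q) = q + q**2 (N(q) = q + (q*1)*q = q + q*q = q + q**2)
60416/Q(N(-7), 248) = 60416/245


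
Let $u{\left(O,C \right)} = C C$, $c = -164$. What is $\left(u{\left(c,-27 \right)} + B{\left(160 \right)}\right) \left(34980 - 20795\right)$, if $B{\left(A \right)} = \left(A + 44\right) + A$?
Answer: $15504205$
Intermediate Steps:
$u{\left(O,C \right)} = C^{2}$
$B{\left(A \right)} = 44 + 2 A$ ($B{\left(A \right)} = \left(44 + A\right) + A = 44 + 2 A$)
$\left(u{\left(c,-27 \right)} + B{\left(160 \right)}\right) \left(34980 - 20795\right) = \left(\left(-27\right)^{2} + \left(44 + 2 \cdot 160\right)\right) \left(34980 - 20795\right) = \left(729 + \left(44 + 320\right)\right) 14185 = \left(729 + 364\right) 14185 = 1093 \cdot 14185 = 15504205$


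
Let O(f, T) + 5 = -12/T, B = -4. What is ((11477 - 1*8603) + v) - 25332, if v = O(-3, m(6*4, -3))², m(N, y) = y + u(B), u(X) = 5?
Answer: -22337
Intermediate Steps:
m(N, y) = 5 + y (m(N, y) = y + 5 = 5 + y)
O(f, T) = -5 - 12/T
v = 121 (v = (-5 - 12/(5 - 3))² = (-5 - 12/2)² = (-5 - 12*½)² = (-5 - 6)² = (-11)² = 121)
((11477 - 1*8603) + v) - 25332 = ((11477 - 1*8603) + 121) - 25332 = ((11477 - 8603) + 121) - 25332 = (2874 + 121) - 25332 = 2995 - 25332 = -22337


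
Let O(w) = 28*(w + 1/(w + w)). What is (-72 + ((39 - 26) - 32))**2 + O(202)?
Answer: 1407644/101 ≈ 13937.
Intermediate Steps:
O(w) = 14/w + 28*w (O(w) = 28*(w + 1/(2*w)) = 14/w + 28*w)
(-72 + ((39 - 26) - 32))**2 + O(202) = (-72 + ((39 - 26) - 32))**2 + (14/202 + 28*202) = (-72 + (13 - 32))**2 + (14*(1/202) + 5656) = (-72 - 19)**2 + (7/101 + 5656) = (-91)**2 + 571263/101 = 8281 + 571263/101 = 1407644/101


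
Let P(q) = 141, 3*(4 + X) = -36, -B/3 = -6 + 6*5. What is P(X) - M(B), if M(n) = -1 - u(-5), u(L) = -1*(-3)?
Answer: 145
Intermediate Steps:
u(L) = 3
B = -72 (B = -3*(-6 + 6*5) = -3*(-6 + 30) = -3*24 = -72)
M(n) = -4 (M(n) = -1 - 1*3 = -1 - 3 = -4)
X = -16 (X = -4 + (1/3)*(-36) = -4 - 12 = -16)
P(X) - M(B) = 141 - 1*(-4) = 141 + 4 = 145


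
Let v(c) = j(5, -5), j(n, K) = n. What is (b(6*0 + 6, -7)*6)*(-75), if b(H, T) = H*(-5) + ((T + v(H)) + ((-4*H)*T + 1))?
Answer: -61650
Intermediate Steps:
v(c) = 5
b(H, T) = 6 + T - 5*H - 4*H*T (b(H, T) = H*(-5) + ((T + 5) + ((-4*H)*T + 1)) = -5*H + ((5 + T) + (-4*H*T + 1)) = -5*H + ((5 + T) + (1 - 4*H*T)) = -5*H + (6 + T - 4*H*T) = 6 + T - 5*H - 4*H*T)
(b(6*0 + 6, -7)*6)*(-75) = ((6 - 7 - 5*(6*0 + 6) - 4*(6*0 + 6)*(-7))*6)*(-75) = ((6 - 7 - 5*(0 + 6) - 4*(0 + 6)*(-7))*6)*(-75) = ((6 - 7 - 5*6 - 4*6*(-7))*6)*(-75) = ((6 - 7 - 30 + 168)*6)*(-75) = (137*6)*(-75) = 822*(-75) = -61650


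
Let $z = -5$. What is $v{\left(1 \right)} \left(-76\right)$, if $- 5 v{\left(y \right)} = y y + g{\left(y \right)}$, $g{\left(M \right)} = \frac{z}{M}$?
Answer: $- \frac{304}{5} \approx -60.8$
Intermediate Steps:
$g{\left(M \right)} = - \frac{5}{M}$
$v{\left(y \right)} = \frac{1}{y} - \frac{y^{2}}{5}$ ($v{\left(y \right)} = - \frac{y y - \frac{5}{y}}{5} = - \frac{y^{2} - \frac{5}{y}}{5} = \frac{1}{y} - \frac{y^{2}}{5}$)
$v{\left(1 \right)} \left(-76\right) = \frac{5 - 1^{3}}{5 \cdot 1} \left(-76\right) = \frac{1}{5} \cdot 1 \left(5 - 1\right) \left(-76\right) = \frac{1}{5} \cdot 1 \cdot 4 \left(-76\right) = \frac{4}{5} \left(-76\right) = - \frac{304}{5}$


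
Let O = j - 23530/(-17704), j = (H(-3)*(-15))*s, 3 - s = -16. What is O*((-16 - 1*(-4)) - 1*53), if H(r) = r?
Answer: -492714625/8852 ≈ -55661.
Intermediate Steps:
s = 19 (s = 3 - 1*(-16) = 3 + 16 = 19)
j = 855 (j = -3*(-15)*19 = 45*19 = 855)
O = 7580225/8852 (O = 855 - 23530/(-17704) = 855 - 23530*(-1)/17704 = 855 - 1*(-11765/8852) = 855 + 11765/8852 = 7580225/8852 ≈ 856.33)
O*((-16 - 1*(-4)) - 1*53) = 7580225*((-16 - 1*(-4)) - 1*53)/8852 = 7580225*((-16 + 4) - 53)/8852 = 7580225*(-12 - 53)/8852 = (7580225/8852)*(-65) = -492714625/8852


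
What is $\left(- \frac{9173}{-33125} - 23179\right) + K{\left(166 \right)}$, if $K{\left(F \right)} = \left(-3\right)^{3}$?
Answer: $- \frac{768689577}{33125} \approx -23206.0$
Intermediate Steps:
$K{\left(F \right)} = -27$
$\left(- \frac{9173}{-33125} - 23179\right) + K{\left(166 \right)} = \left(- \frac{9173}{-33125} - 23179\right) - 27 = \left(\left(-9173\right) \left(- \frac{1}{33125}\right) - 23179\right) - 27 = \left(\frac{9173}{33125} - 23179\right) - 27 = - \frac{767795202}{33125} - 27 = - \frac{768689577}{33125}$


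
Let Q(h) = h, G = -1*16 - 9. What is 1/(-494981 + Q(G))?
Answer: -1/495006 ≈ -2.0202e-6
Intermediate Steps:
G = -25 (G = -16 - 9 = -25)
1/(-494981 + Q(G)) = 1/(-494981 - 25) = 1/(-495006) = -1/495006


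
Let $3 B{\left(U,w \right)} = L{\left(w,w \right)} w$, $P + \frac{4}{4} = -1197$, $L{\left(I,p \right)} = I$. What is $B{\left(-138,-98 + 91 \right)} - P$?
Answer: $\frac{3643}{3} \approx 1214.3$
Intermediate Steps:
$P = -1198$ ($P = -1 - 1197 = -1198$)
$B{\left(U,w \right)} = \frac{w^{2}}{3}$ ($B{\left(U,w \right)} = \frac{w w}{3} = \frac{w^{2}}{3}$)
$B{\left(-138,-98 + 91 \right)} - P = \frac{\left(-98 + 91\right)^{2}}{3} - -1198 = \frac{\left(-7\right)^{2}}{3} + 1198 = \frac{1}{3} \cdot 49 + 1198 = \frac{49}{3} + 1198 = \frac{3643}{3}$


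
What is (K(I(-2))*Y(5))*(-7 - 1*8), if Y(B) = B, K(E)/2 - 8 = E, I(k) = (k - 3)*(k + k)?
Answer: -4200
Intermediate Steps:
I(k) = 2*k*(-3 + k) (I(k) = (-3 + k)*(2*k) = 2*k*(-3 + k))
K(E) = 16 + 2*E
(K(I(-2))*Y(5))*(-7 - 1*8) = ((16 + 2*(2*(-2)*(-3 - 2)))*5)*(-7 - 1*8) = ((16 + 2*(2*(-2)*(-5)))*5)*(-7 - 8) = ((16 + 2*20)*5)*(-15) = ((16 + 40)*5)*(-15) = (56*5)*(-15) = 280*(-15) = -4200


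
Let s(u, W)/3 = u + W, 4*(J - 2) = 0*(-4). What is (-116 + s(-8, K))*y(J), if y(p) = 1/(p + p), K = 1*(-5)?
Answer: -155/4 ≈ -38.750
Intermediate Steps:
J = 2 (J = 2 + (0*(-4))/4 = 2 + (¼)*0 = 2 + 0 = 2)
K = -5
y(p) = 1/(2*p)
s(u, W) = 3*W + 3*u (s(u, W) = 3*(u + W) = 3*(W + u) = 3*W + 3*u)
(-116 + s(-8, K))*y(J) = (-116 + (3*(-5) + 3*(-8)))*((½)/2) = (-116 + (-15 - 24))*((½)*(½)) = (-116 - 39)*(¼) = -155*¼ = -155/4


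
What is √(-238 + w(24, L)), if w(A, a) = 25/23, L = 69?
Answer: I*√125327/23 ≈ 15.392*I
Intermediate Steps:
w(A, a) = 25/23 (w(A, a) = 25*(1/23) = 25/23)
√(-238 + w(24, L)) = √(-238 + 25/23) = √(-5449/23) = I*√125327/23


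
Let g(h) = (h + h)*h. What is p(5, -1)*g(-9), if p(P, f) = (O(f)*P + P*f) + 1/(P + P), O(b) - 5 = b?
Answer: 12231/5 ≈ 2446.2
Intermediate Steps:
O(b) = 5 + b
g(h) = 2*h² (g(h) = (2*h)*h = 2*h²)
p(P, f) = 1/(2*P) + P*f + P*(5 + f) (p(P, f) = ((5 + f)*P + P*f) + 1/(P + P) = (P*(5 + f) + P*f) + 1/(2*P) = (P*f + P*(5 + f)) + 1/(2*P) = 1/(2*P) + P*f + P*(5 + f))
p(5, -1)*g(-9) = ((½)/5 + 5*5 + 2*5*(-1))*(2*(-9)²) = ((½)*(⅕) + 25 - 10)*(2*81) = (⅒ + 25 - 10)*162 = (151/10)*162 = 12231/5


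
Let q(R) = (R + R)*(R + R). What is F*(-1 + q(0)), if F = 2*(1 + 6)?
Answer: -14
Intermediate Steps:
q(R) = 4*R² (q(R) = (2*R)*(2*R) = 4*R²)
F = 14 (F = 2*7 = 14)
F*(-1 + q(0)) = 14*(-1 + 4*0²) = 14*(-1 + 4*0) = 14*(-1 + 0) = 14*(-1) = -14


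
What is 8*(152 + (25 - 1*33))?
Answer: 1152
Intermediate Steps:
8*(152 + (25 - 1*33)) = 8*(152 + (25 - 33)) = 8*(152 - 8) = 8*144 = 1152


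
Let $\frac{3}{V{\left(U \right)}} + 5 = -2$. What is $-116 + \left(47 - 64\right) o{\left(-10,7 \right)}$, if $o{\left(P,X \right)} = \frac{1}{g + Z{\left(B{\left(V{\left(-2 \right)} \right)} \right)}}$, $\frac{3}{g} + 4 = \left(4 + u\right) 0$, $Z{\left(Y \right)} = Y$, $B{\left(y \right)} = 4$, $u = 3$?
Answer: $- \frac{1576}{13} \approx -121.23$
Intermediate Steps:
$V{\left(U \right)} = - \frac{3}{7}$ ($V{\left(U \right)} = \frac{3}{-5 - 2} = \frac{3}{-7} = 3 \left(- \frac{1}{7}\right) = - \frac{3}{7}$)
$g = - \frac{3}{4}$ ($g = \frac{3}{-4 + \left(4 + 3\right) 0} = \frac{3}{-4 + 7 \cdot 0} = \frac{3}{-4 + 0} = \frac{3}{-4} = 3 \left(- \frac{1}{4}\right) = - \frac{3}{4} \approx -0.75$)
$o{\left(P,X \right)} = \frac{4}{13}$ ($o{\left(P,X \right)} = \frac{1}{- \frac{3}{4} + 4} = \frac{1}{\frac{13}{4}} = \frac{4}{13}$)
$-116 + \left(47 - 64\right) o{\left(-10,7 \right)} = -116 + \left(47 - 64\right) \frac{4}{13} = -116 - \frac{68}{13} = - \frac{1576}{13}$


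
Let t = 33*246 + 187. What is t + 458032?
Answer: 466337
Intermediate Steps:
t = 8305 (t = 8118 + 187 = 8305)
t + 458032 = 8305 + 458032 = 466337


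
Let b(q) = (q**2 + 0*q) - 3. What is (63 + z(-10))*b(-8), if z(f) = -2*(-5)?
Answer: 4453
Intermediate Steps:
z(f) = 10
b(q) = -3 + q**2 (b(q) = (q**2 + 0) - 3 = q**2 - 3 = -3 + q**2)
(63 + z(-10))*b(-8) = (63 + 10)*(-3 + (-8)**2) = 73*(-3 + 64) = 73*61 = 4453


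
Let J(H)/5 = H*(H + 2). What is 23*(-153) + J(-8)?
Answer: -3279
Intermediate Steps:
J(H) = 5*H*(2 + H) (J(H) = 5*(H*(H + 2)) = 5*(H*(2 + H)) = 5*H*(2 + H))
23*(-153) + J(-8) = 23*(-153) + 5*(-8)*(2 - 8) = -3519 + 5*(-8)*(-6) = -3519 + 240 = -3279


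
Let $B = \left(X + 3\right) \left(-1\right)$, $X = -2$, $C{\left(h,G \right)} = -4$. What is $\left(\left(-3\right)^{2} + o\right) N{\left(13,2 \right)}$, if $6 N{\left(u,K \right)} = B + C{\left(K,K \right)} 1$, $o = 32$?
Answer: $- \frac{205}{6} \approx -34.167$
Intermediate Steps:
$B = -1$ ($B = \left(-2 + 3\right) \left(-1\right) = 1 \left(-1\right) = -1$)
$N{\left(u,K \right)} = - \frac{5}{6}$ ($N{\left(u,K \right)} = \frac{-1 - 4}{6} = \frac{1}{6} \left(-5\right) = - \frac{5}{6}$)
$\left(\left(-3\right)^{2} + o\right) N{\left(13,2 \right)} = \left(\left(-3\right)^{2} + 32\right) \left(- \frac{5}{6}\right) = \left(9 + 32\right) \left(- \frac{5}{6}\right) = 41 \left(- \frac{5}{6}\right) = - \frac{205}{6}$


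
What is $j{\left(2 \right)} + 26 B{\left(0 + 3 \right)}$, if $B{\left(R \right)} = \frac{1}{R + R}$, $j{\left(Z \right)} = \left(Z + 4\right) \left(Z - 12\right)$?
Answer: $- \frac{167}{3} \approx -55.667$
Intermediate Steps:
$j{\left(Z \right)} = \left(-12 + Z\right) \left(4 + Z\right)$ ($j{\left(Z \right)} = \left(4 + Z\right) \left(-12 + Z\right) = \left(-12 + Z\right) \left(4 + Z\right)$)
$B{\left(R \right)} = \frac{1}{2 R}$
$j{\left(2 \right)} + 26 B{\left(0 + 3 \right)} = \left(-48 + 2^{2} - 16\right) + 26 \frac{1}{2 \left(0 + 3\right)} = \left(-48 + 4 - 16\right) + 26 \frac{1}{2 \cdot 3} = -60 + 26 \cdot \frac{1}{2} \cdot \frac{1}{3} = -60 + 26 \cdot \frac{1}{6} = -60 + \frac{13}{3} = - \frac{167}{3}$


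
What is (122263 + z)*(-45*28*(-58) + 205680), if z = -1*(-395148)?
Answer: 144233490360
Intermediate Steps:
z = 395148
(122263 + z)*(-45*28*(-58) + 205680) = (122263 + 395148)*(-45*28*(-58) + 205680) = 517411*(-1260*(-58) + 205680) = 517411*(73080 + 205680) = 517411*278760 = 144233490360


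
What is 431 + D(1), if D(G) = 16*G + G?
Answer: 448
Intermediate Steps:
D(G) = 17*G
431 + D(1) = 431 + 17*1 = 431 + 17 = 448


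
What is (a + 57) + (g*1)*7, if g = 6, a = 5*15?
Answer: 174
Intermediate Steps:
a = 75
(a + 57) + (g*1)*7 = (75 + 57) + (6*1)*7 = 132 + 6*7 = 132 + 42 = 174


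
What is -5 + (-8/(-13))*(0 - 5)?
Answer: -105/13 ≈ -8.0769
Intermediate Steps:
-5 + (-8/(-13))*(0 - 5) = -5 - 8*(-1/13)*(-5) = -5 + (8/13)*(-5) = -5 - 40/13 = -105/13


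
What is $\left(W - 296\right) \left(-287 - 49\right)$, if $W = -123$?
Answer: $140784$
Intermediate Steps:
$\left(W - 296\right) \left(-287 - 49\right) = \left(-123 - 296\right) \left(-287 - 49\right) = \left(-419\right) \left(-336\right) = 140784$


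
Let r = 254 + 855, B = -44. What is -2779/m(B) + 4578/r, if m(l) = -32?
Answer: 3228407/35488 ≈ 90.972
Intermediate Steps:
r = 1109
-2779/m(B) + 4578/r = -2779/(-32) + 4578/1109 = -2779*(-1/32) + 4578*(1/1109) = 2779/32 + 4578/1109 = 3228407/35488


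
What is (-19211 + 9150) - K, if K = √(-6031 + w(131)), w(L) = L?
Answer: -10061 - 10*I*√59 ≈ -10061.0 - 76.811*I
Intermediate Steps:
K = 10*I*√59 (K = √(-6031 + 131) = √(-5900) = 10*I*√59 ≈ 76.811*I)
(-19211 + 9150) - K = (-19211 + 9150) - 10*I*√59 = -10061 - 10*I*√59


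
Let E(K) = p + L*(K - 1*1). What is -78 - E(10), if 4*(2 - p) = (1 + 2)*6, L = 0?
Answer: -151/2 ≈ -75.500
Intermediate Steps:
p = -5/2 (p = 2 - (1 + 2)*6/4 = 2 - 3*6/4 = 2 - ¼*18 = 2 - 9/2 = -5/2 ≈ -2.5000)
E(K) = -5/2 (E(K) = -5/2 + 0*(K - 1*1) = -5/2 + 0*(K - 1) = -5/2 + 0*(-1 + K) = -5/2 + 0 = -5/2)
-78 - E(10) = -78 - 1*(-5/2) = -78 + 5/2 = -151/2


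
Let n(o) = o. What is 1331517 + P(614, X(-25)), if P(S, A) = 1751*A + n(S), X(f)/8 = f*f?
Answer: 10087131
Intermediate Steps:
X(f) = 8*f² (X(f) = 8*(f*f) = 8*f²)
P(S, A) = S + 1751*A (P(S, A) = 1751*A + S = S + 1751*A)
1331517 + P(614, X(-25)) = 1331517 + (614 + 1751*(8*(-25)²)) = 1331517 + (614 + 1751*(8*625)) = 1331517 + (614 + 1751*5000) = 1331517 + (614 + 8755000) = 1331517 + 8755614 = 10087131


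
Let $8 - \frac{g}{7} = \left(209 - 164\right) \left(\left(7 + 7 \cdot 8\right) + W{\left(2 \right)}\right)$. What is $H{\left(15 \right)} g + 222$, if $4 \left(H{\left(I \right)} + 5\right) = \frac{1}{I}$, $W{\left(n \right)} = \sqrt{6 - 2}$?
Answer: $\frac{6118601}{60} \approx 1.0198 \cdot 10^{5}$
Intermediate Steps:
$W{\left(n \right)} = 2$ ($W{\left(n \right)} = \sqrt{4} = 2$)
$H{\left(I \right)} = -5 + \frac{1}{4 I}$
$g = -20419$ ($g = 56 - 7 \left(209 - 164\right) \left(\left(7 + 7 \cdot 8\right) + 2\right) = 56 - 7 \cdot 45 \left(\left(7 + 56\right) + 2\right) = 56 - 7 \cdot 45 \left(63 + 2\right) = 56 - 7 \cdot 45 \cdot 65 = 56 - 20475 = -20419$)
$H{\left(15 \right)} g + 222 = \left(-5 + \frac{1}{4 \cdot 15}\right) \left(-20419\right) + 222 = \left(-5 + \frac{1}{4} \cdot \frac{1}{15}\right) \left(-20419\right) + 222 = \left(-5 + \frac{1}{60}\right) \left(-20419\right) + 222 = \left(- \frac{299}{60}\right) \left(-20419\right) + 222 = \frac{6105281}{60} + 222 = \frac{6118601}{60}$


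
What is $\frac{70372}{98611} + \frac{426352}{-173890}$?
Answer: $- \frac{14903004996}{8573733395} \approx -1.7382$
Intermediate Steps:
$\frac{70372}{98611} + \frac{426352}{-173890} = 70372 \cdot \frac{1}{98611} + 426352 \left(- \frac{1}{173890}\right) = \frac{70372}{98611} - \frac{213176}{86945} = - \frac{14903004996}{8573733395}$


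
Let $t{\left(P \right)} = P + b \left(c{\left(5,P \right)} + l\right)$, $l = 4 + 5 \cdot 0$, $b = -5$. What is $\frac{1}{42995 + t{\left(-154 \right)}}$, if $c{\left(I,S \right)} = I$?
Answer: $\frac{1}{42796} \approx 2.3367 \cdot 10^{-5}$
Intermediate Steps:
$l = 4$ ($l = 4 + 0 = 4$)
$t{\left(P \right)} = -45 + P$ ($t{\left(P \right)} = P - 5 \left(5 + 4\right) = P - 45 = -45 + P$)
$\frac{1}{42995 + t{\left(-154 \right)}} = \frac{1}{42995 - 199} = \frac{1}{42796}$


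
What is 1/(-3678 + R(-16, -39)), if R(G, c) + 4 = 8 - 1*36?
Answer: -1/3710 ≈ -0.00026954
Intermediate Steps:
R(G, c) = -32 (R(G, c) = -4 + (8 - 1*36) = -4 + (8 - 36) = -4 - 28 = -32)
1/(-3678 + R(-16, -39)) = 1/(-3678 - 32) = 1/(-3710) = -1/3710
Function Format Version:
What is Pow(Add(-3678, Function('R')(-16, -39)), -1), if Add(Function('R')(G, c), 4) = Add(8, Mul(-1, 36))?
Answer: Rational(-1, 3710) ≈ -0.00026954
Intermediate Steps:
Function('R')(G, c) = -32 (Function('R')(G, c) = Add(-4, Add(8, Mul(-1, 36))) = Add(-4, Add(8, -36)) = Add(-4, -28) = -32)
Pow(Add(-3678, Function('R')(-16, -39)), -1) = Pow(Add(-3678, -32), -1) = Pow(-3710, -1) = Rational(-1, 3710)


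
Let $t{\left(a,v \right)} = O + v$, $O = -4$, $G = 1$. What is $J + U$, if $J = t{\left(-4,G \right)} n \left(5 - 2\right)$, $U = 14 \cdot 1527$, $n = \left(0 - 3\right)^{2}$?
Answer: $21297$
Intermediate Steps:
$n = 9$ ($n = \left(-3\right)^{2} = 9$)
$t{\left(a,v \right)} = -4 + v$
$U = 21378$
$J = -81$ ($J = \left(-4 + 1\right) 9 \left(5 - 2\right) = \left(-3\right) 9 \cdot 3 = \left(-27\right) 3 = -81$)
$J + U = -81 + 21378 = 21297$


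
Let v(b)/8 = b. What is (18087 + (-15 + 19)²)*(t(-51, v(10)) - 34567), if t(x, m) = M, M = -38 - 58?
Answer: -627504289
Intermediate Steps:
M = -96
v(b) = 8*b
t(x, m) = -96
(18087 + (-15 + 19)²)*(t(-51, v(10)) - 34567) = (18087 + (-15 + 19)²)*(-96 - 34567) = (18087 + 4²)*(-34663) = (18087 + 16)*(-34663) = 18103*(-34663) = -627504289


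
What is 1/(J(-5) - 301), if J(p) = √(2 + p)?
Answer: -301/90604 - I*√3/90604 ≈ -0.0033222 - 1.9117e-5*I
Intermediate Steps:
1/(J(-5) - 301) = 1/(√(2 - 5) - 301) = 1/(√(-3) - 301) = 1/(I*√3 - 301) = 1/(-301 + I*√3)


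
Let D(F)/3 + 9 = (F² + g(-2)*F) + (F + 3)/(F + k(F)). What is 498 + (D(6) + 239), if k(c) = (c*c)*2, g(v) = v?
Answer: 20341/26 ≈ 782.35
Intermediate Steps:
k(c) = 2*c² (k(c) = c²*2 = 2*c²)
D(F) = -27 - 6*F + 3*F² + 3*(3 + F)/(F + 2*F²) (D(F) = -27 + 3*((F² - 2*F) + (F + 3)/(F + 2*F²)) = -27 + 3*((F² - 2*F) + (3 + F)/(F + 2*F²)) = -27 + 3*(F² - 2*F + (3 + F)/(F + 2*F²)) = -27 + (-6*F + 3*F² + 3*(3 + F)/(F + 2*F²)) = -27 - 6*F + 3*F² + 3*(3 + F)/(F + 2*F²))
498 + (D(6) + 239) = 498 + (3*(3 - 20*6² - 8*6 - 3*6³ + 2*6⁴)/(6*(1 + 2*6)) + 239) = 498 + (3*(⅙)*(3 - 20*36 - 48 - 3*216 + 2*1296)/(1 + 12) + 239) = 498 + (3*(⅙)*(3 - 720 - 48 - 648 + 2592)/13 + 239) = 498 + (3*(⅙)*(1/13)*1179 + 239) = 498 + (1179/26 + 239) = 498 + 7393/26 = 20341/26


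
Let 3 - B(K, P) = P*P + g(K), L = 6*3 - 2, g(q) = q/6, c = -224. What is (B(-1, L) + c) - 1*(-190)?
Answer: -1721/6 ≈ -286.83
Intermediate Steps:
g(q) = q/6 (g(q) = q*(⅙) = q/6)
L = 16 (L = 18 - 2 = 16)
B(K, P) = 3 - P² - K/6 (B(K, P) = 3 - (P*P + K/6) = 3 - (P² + K/6) = 3 + (-P² - K/6) = 3 - P² - K/6)
(B(-1, L) + c) - 1*(-190) = ((3 - 1*16² - ⅙*(-1)) - 224) - 1*(-190) = ((3 - 1*256 + ⅙) - 224) + 190 = ((3 - 256 + ⅙) - 224) + 190 = (-1517/6 - 224) + 190 = -2861/6 + 190 = -1721/6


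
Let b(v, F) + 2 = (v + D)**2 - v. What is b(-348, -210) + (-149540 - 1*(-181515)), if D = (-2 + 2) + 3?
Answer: 151346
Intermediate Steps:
D = 3 (D = 0 + 3 = 3)
b(v, F) = -2 + (3 + v)**2 - v (b(v, F) = -2 + ((v + 3)**2 - v) = -2 + ((3 + v)**2 - v) = -2 + (3 + v)**2 - v)
b(-348, -210) + (-149540 - 1*(-181515)) = (-2 + (3 - 348)**2 - 1*(-348)) + (-149540 - 1*(-181515)) = (-2 + (-345)**2 + 348) + (-149540 + 181515) = (-2 + 119025 + 348) + 31975 = 119371 + 31975 = 151346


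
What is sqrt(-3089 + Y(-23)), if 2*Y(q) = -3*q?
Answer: I*sqrt(12218)/2 ≈ 55.268*I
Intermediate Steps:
Y(q) = -3*q/2 (Y(q) = (-3*q)/2 = -3*q/2)
sqrt(-3089 + Y(-23)) = sqrt(-3089 - 3/2*(-23)) = sqrt(-3089 + 69/2) = sqrt(-6109/2) = I*sqrt(12218)/2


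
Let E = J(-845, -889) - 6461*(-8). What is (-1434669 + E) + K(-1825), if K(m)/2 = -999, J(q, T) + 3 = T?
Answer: -1385871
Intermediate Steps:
J(q, T) = -3 + T
K(m) = -1998 (K(m) = 2*(-999) = -1998)
E = 50796 (E = (-3 - 889) - 6461*(-8) = -892 - 1*(-51688) = -892 + 51688 = 50796)
(-1434669 + E) + K(-1825) = (-1434669 + 50796) - 1998 = -1383873 - 1998 = -1385871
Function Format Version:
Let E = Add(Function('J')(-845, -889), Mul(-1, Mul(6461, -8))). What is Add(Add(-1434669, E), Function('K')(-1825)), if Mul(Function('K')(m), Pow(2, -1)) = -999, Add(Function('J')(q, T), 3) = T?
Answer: -1385871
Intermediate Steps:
Function('J')(q, T) = Add(-3, T)
Function('K')(m) = -1998 (Function('K')(m) = Mul(2, -999) = -1998)
E = 50796 (E = Add(Add(-3, -889), Mul(-1, Mul(6461, -8))) = Add(-892, Mul(-1, -51688)) = Add(-892, 51688) = 50796)
Add(Add(-1434669, E), Function('K')(-1825)) = Add(Add(-1434669, 50796), -1998) = Add(-1383873, -1998) = -1385871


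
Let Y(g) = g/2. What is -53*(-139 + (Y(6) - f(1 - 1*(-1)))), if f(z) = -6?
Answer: 6890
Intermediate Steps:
Y(g) = g/2 (Y(g) = g*(1/2) = g/2)
-53*(-139 + (Y(6) - f(1 - 1*(-1)))) = -53*(-139 + ((1/2)*6 - 1*(-6))) = -53*(-139 + (3 + 6)) = -53*(-139 + 9) = -53*(-130) = 6890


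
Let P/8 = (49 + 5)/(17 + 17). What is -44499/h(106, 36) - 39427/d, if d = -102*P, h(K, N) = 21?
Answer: -2706797/1296 ≈ -2088.6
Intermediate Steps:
P = 216/17 (P = 8*((49 + 5)/(17 + 17)) = 8*(54/34) = 8*(54*(1/34)) = 8*(27/17) = 216/17 ≈ 12.706)
d = -1296 (d = -102*216/17 = -1296)
-44499/h(106, 36) - 39427/d = -44499/21 - 39427/(-1296) = -44499*1/21 - 39427*(-1/1296) = -2119 + 39427/1296 = -2706797/1296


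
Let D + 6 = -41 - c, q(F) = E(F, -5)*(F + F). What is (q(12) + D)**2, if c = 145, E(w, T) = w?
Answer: 9216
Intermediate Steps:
q(F) = 2*F**2 (q(F) = F*(F + F) = F*(2*F) = 2*F**2)
D = -192 (D = -6 + (-41 - 1*145) = -6 + (-41 - 145) = -6 - 186 = -192)
(q(12) + D)**2 = (2*12**2 - 192)**2 = (2*144 - 192)**2 = (288 - 192)**2 = 96**2 = 9216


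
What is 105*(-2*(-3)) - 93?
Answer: 537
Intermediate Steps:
105*(-2*(-3)) - 93 = 105*6 - 93 = 630 - 93 = 537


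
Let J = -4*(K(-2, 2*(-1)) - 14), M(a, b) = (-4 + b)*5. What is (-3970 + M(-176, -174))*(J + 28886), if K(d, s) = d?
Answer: -140697000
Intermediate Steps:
M(a, b) = -20 + 5*b
J = 64 (J = -4*(-2 - 14) = -4*(-16) = 64)
(-3970 + M(-176, -174))*(J + 28886) = (-3970 + (-20 + 5*(-174)))*(64 + 28886) = (-3970 + (-20 - 870))*28950 = (-3970 - 890)*28950 = -4860*28950 = -140697000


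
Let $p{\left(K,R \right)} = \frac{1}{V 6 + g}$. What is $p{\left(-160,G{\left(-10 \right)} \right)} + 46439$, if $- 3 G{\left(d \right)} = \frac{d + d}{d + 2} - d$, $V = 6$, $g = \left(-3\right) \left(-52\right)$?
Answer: $\frac{8916289}{192} \approx 46439.0$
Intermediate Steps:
$g = 156$
$G{\left(d \right)} = \frac{d}{3} - \frac{2 d}{3 \left(2 + d\right)}$ ($G{\left(d \right)} = - \frac{\frac{d + d}{d + 2} - d}{3} = - \frac{\frac{2 d}{2 + d} - d}{3} = - \frac{- d + \frac{2 d}{2 + d}}{3} = \frac{d}{3} - \frac{2 d}{3 \left(2 + d\right)}$)
$p{\left(K,R \right)} = \frac{1}{192}$ ($p{\left(K,R \right)} = \frac{1}{6 \cdot 6 + 156} = \frac{1}{36 + 156} = \frac{1}{192}$)
$p{\left(-160,G{\left(-10 \right)} \right)} + 46439 = \frac{1}{192} + 46439 = \frac{8916289}{192}$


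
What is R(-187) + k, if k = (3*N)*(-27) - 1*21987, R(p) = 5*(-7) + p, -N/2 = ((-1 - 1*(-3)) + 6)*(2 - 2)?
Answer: -22209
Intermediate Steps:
N = 0 (N = -2*((-1 - 1*(-3)) + 6)*(2 - 2) = -2*((-1 + 3) + 6)*0 = -2*(2 + 6)*0 = -16*0 = -2*0 = 0)
R(p) = -35 + p
k = -21987 (k = (3*0)*(-27) - 1*21987 = 0*(-27) - 21987 = 0 - 21987 = -21987)
R(-187) + k = (-35 - 187) - 21987 = -222 - 21987 = -22209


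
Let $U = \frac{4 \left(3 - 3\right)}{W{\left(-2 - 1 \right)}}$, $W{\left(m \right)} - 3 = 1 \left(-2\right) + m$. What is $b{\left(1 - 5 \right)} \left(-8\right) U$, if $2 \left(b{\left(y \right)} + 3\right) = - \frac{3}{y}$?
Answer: $0$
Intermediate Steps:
$W{\left(m \right)} = 1 + m$ ($W{\left(m \right)} = 3 + \left(1 \left(-2\right) + m\right) = 3 + \left(-2 + m\right) = 1 + m$)
$U = 0$ ($U = \frac{4 \left(3 - 3\right)}{1 - 3} = \frac{4 \cdot 0}{1 - 3} = \frac{0}{-2} = 0 \left(- \frac{1}{2}\right) = 0$)
$b{\left(y \right)} = -3 - \frac{3}{2 y}$ ($b{\left(y \right)} = -3 + \frac{\left(-3\right) \frac{1}{y}}{2} = -3 - \frac{3}{2 y}$)
$b{\left(1 - 5 \right)} \left(-8\right) U = \left(-3 - \frac{3}{2 \left(1 - 5\right)}\right) \left(-8\right) 0 = \left(-3 - \frac{3}{2 \left(-4\right)}\right) \left(-8\right) 0 = \left(-3 - - \frac{3}{8}\right) \left(-8\right) 0 = \left(-3 + \frac{3}{8}\right) \left(-8\right) 0 = \left(- \frac{21}{8}\right) \left(-8\right) 0 = 21 \cdot 0 = 0$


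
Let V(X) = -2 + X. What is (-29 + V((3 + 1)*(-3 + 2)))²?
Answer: 1225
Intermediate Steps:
(-29 + V((3 + 1)*(-3 + 2)))² = (-29 + (-2 + (3 + 1)*(-3 + 2)))² = (-29 + (-2 + 4*(-1)))² = (-29 + (-2 - 4))² = (-29 - 6)² = (-35)² = 1225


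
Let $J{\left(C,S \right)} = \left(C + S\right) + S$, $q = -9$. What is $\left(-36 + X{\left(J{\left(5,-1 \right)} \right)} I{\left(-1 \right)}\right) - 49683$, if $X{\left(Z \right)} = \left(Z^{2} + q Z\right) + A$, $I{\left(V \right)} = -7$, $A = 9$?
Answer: $-49656$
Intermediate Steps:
$J{\left(C,S \right)} = C + 2 S$
$X{\left(Z \right)} = 9 + Z^{2} - 9 Z$ ($X{\left(Z \right)} = \left(Z^{2} - 9 Z\right) + 9 = 9 + Z^{2} - 9 Z$)
$\left(-36 + X{\left(J{\left(5,-1 \right)} \right)} I{\left(-1 \right)}\right) - 49683 = \left(-36 + \left(9 + \left(5 + 2 \left(-1\right)\right)^{2} - 9 \left(5 + 2 \left(-1\right)\right)\right) \left(-7\right)\right) - 49683 = \left(-36 + \left(9 + \left(5 - 2\right)^{2} - 9 \left(5 - 2\right)\right) \left(-7\right)\right) - 49683 = \left(-36 + \left(9 + 3^{2} - 27\right) \left(-7\right)\right) - 49683 = \left(-36 + \left(9 + 9 - 27\right) \left(-7\right)\right) - 49683 = \left(-36 - -63\right) - 49683 = \left(-36 + 63\right) - 49683 = 27 - 49683 = -49656$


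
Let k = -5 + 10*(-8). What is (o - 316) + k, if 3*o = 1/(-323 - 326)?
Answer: -780748/1947 ≈ -401.00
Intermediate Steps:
k = -85 (k = -5 - 80 = -85)
o = -1/1947 (o = 1/(3*(-323 - 326)) = (1/3)/(-649) = (1/3)*(-1/649) = -1/1947 ≈ -0.00051361)
(o - 316) + k = (-1/1947 - 316) - 85 = -615253/1947 - 85 = -780748/1947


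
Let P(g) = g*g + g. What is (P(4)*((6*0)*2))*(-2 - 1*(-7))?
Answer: 0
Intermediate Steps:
P(g) = g + g² (P(g) = g² + g = g + g²)
(P(4)*((6*0)*2))*(-2 - 1*(-7)) = ((4*(1 + 4))*((6*0)*2))*(-2 - 1*(-7)) = ((4*5)*(0*2))*(-2 + 7) = (20*0)*5 = 0*5 = 0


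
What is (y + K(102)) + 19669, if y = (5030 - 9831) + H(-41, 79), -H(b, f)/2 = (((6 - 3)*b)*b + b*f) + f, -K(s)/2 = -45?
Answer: 11192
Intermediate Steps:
K(s) = 90 (K(s) = -2*(-45) = 90)
H(b, f) = -6*b² - 2*f - 2*b*f (H(b, f) = -2*((((6 - 3)*b)*b + b*f) + f) = -2*(((3*b)*b + b*f) + f) = -2*((3*b² + b*f) + f) = -2*(f + 3*b² + b*f) = -6*b² - 2*f - 2*b*f)
y = -8567 (y = (5030 - 9831) + (-6*(-41)² - 2*79 - 2*(-41)*79) = -4801 + (-6*1681 - 158 + 6478) = -4801 + (-10086 - 158 + 6478) = -4801 - 3766 = -8567)
(y + K(102)) + 19669 = (-8567 + 90) + 19669 = -8477 + 19669 = 11192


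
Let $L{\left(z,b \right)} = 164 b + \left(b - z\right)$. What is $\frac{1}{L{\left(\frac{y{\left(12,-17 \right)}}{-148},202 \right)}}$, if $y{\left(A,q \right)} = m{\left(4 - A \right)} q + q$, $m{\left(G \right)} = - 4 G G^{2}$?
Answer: $\frac{148}{4898007} \approx 3.0216 \cdot 10^{-5}$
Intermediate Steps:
$m{\left(G \right)} = - 4 G^{3}$
$y{\left(A,q \right)} = q - 4 q \left(4 - A\right)^{3}$ ($y{\left(A,q \right)} = - 4 \left(4 - A\right)^{3} q + q = - 4 q \left(4 - A\right)^{3} + q = q - 4 q \left(4 - A\right)^{3}$)
$L{\left(z,b \right)} = - z + 165 b$
$\frac{1}{L{\left(\frac{y{\left(12,-17 \right)}}{-148},202 \right)}} = \frac{1}{- \frac{\left(-17\right) \left(1 + 4 \left(-4 + 12\right)^{3}\right)}{-148} + 165 \cdot 202} = \frac{1}{- \frac{- 17 \left(1 + 4 \cdot 8^{3}\right) \left(-1\right)}{148} + 33330} = \frac{1}{- \frac{- 17 \left(1 + 4 \cdot 512\right) \left(-1\right)}{148} + 33330} = \frac{1}{- \frac{- 17 \left(1 + 2048\right) \left(-1\right)}{148} + 33330} = \frac{1}{- \frac{\left(-17\right) 2049 \left(-1\right)}{148} + 33330} = \frac{1}{- \frac{\left(-34833\right) \left(-1\right)}{148} + 33330} = \frac{1}{\left(-1\right) \frac{34833}{148} + 33330} = \frac{1}{- \frac{34833}{148} + 33330} = \frac{1}{\frac{4898007}{148}} = \frac{148}{4898007}$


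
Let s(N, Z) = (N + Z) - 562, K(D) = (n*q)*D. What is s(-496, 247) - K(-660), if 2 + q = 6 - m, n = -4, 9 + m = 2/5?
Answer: -34075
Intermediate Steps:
m = -43/5 (m = -9 + 2/5 = -43/5 ≈ -8.6000)
q = 63/5 (q = -2 + (6 - 1*(-43/5)) = -2 + (6 + 43/5) = -2 + 73/5 = 63/5 ≈ 12.600)
K(D) = -252*D/5 (K(D) = (-4*63/5)*D = -252*D/5)
s(N, Z) = -562 + N + Z
s(-496, 247) - K(-660) = (-562 - 496 + 247) - (-252)*(-660)/5 = -811 - 1*33264 = -811 - 33264 = -34075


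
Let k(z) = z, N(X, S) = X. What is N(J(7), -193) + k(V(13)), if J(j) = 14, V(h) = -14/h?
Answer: 168/13 ≈ 12.923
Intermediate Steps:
N(J(7), -193) + k(V(13)) = 14 - 14/13 = 168/13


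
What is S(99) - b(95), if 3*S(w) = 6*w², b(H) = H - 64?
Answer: 19571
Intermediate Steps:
b(H) = -64 + H
S(w) = 2*w² (S(w) = (6*w²)/3 = 2*w²)
S(99) - b(95) = 2*99² - (-64 + 95) = 2*9801 - 1*31 = 19602 - 31 = 19571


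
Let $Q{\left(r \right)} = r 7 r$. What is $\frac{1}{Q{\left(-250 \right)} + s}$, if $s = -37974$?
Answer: $\frac{1}{399526} \approx 2.503 \cdot 10^{-6}$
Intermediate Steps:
$Q{\left(r \right)} = 7 r^{2}$ ($Q{\left(r \right)} = 7 r r = 7 r^{2}$)
$\frac{1}{Q{\left(-250 \right)} + s} = \frac{1}{7 \left(-250\right)^{2} - 37974} = \frac{1}{7 \cdot 62500 - 37974} = \frac{1}{437500 - 37974} = \frac{1}{399526}$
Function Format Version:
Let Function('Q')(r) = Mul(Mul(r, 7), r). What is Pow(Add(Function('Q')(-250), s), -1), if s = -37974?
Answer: Rational(1, 399526) ≈ 2.5030e-6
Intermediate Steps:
Function('Q')(r) = Mul(7, Pow(r, 2)) (Function('Q')(r) = Mul(Mul(7, r), r) = Mul(7, Pow(r, 2)))
Pow(Add(Function('Q')(-250), s), -1) = Pow(Add(Mul(7, Pow(-250, 2)), -37974), -1) = Pow(Add(Mul(7, 62500), -37974), -1) = Pow(Add(437500, -37974), -1) = Pow(399526, -1) = Rational(1, 399526)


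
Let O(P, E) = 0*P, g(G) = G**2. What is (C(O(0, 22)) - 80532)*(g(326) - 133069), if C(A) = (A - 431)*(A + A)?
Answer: 2157693876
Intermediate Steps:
O(P, E) = 0
C(A) = 2*A*(-431 + A) (C(A) = (-431 + A)*(2*A) = 2*A*(-431 + A))
(C(O(0, 22)) - 80532)*(g(326) - 133069) = (2*0*(-431 + 0) - 80532)*(326**2 - 133069) = (2*0*(-431) - 80532)*(106276 - 133069) = (0 - 80532)*(-26793) = -80532*(-26793) = 2157693876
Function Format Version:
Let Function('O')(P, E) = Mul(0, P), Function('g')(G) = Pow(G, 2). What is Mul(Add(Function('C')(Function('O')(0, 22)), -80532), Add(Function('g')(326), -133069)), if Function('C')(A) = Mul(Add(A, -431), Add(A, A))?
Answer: 2157693876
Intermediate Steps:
Function('O')(P, E) = 0
Function('C')(A) = Mul(2, A, Add(-431, A)) (Function('C')(A) = Mul(Add(-431, A), Mul(2, A)) = Mul(2, A, Add(-431, A)))
Mul(Add(Function('C')(Function('O')(0, 22)), -80532), Add(Function('g')(326), -133069)) = Mul(Add(Mul(2, 0, Add(-431, 0)), -80532), Add(Pow(326, 2), -133069)) = Mul(Add(Mul(2, 0, -431), -80532), Add(106276, -133069)) = Mul(Add(0, -80532), -26793) = Mul(-80532, -26793) = 2157693876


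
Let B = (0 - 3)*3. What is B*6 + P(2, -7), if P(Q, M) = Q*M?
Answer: -68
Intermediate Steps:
P(Q, M) = M*Q
B = -9 (B = -3*3 = -9)
B*6 + P(2, -7) = -9*6 - 7*2 = -54 - 14 = -68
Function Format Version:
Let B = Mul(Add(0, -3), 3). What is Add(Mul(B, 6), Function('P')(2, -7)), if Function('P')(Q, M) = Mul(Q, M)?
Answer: -68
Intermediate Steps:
Function('P')(Q, M) = Mul(M, Q)
B = -9 (B = Mul(-3, 3) = -9)
Add(Mul(B, 6), Function('P')(2, -7)) = Add(Mul(-9, 6), Mul(-7, 2)) = Add(-54, -14) = -68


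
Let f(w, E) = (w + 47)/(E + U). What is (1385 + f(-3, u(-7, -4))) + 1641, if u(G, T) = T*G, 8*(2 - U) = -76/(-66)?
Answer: 11931274/3941 ≈ 3027.5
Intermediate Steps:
U = 245/132 (U = 2 - (-19)/(2*(-66)) = 2 - (-19)*(-1)/(2*66) = 2 - ⅛*38/33 = 2 - 19/132 = 245/132 ≈ 1.8561)
u(G, T) = G*T
f(w, E) = (47 + w)/(245/132 + E) (f(w, E) = (w + 47)/(E + 245/132) = (47 + w)/(245/132 + E))
(1385 + f(-3, u(-7, -4))) + 1641 = (1385 + 132*(47 - 3)/(245 + 132*(-7*(-4)))) + 1641 = (1385 + 132*44/(245 + 132*28)) + 1641 = (1385 + 132*44/(245 + 3696)) + 1641 = (1385 + 132*44/3941) + 1641 = (1385 + 132*(1/3941)*44) + 1641 = (1385 + 5808/3941) + 1641 = 5464093/3941 + 1641 = 11931274/3941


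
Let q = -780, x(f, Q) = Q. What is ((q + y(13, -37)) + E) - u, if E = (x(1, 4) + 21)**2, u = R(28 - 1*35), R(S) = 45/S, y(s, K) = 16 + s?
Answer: -837/7 ≈ -119.57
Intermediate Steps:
u = -45/7 (u = 45/(28 - 1*35) = 45/(28 - 35) = 45/(-7) = 45*(-1/7) = -45/7 ≈ -6.4286)
E = 625 (E = (4 + 21)**2 = 25**2 = 625)
((q + y(13, -37)) + E) - u = ((-780 + (16 + 13)) + 625) - 1*(-45/7) = ((-780 + 29) + 625) + 45/7 = (-751 + 625) + 45/7 = -126 + 45/7 = -837/7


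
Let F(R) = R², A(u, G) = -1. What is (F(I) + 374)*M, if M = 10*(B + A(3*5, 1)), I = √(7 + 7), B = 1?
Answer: 0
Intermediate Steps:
I = √14 ≈ 3.7417
M = 0 (M = 10*(1 - 1) = 10*0 = 0)
(F(I) + 374)*M = ((√14)² + 374)*0 = (14 + 374)*0 = 388*0 = 0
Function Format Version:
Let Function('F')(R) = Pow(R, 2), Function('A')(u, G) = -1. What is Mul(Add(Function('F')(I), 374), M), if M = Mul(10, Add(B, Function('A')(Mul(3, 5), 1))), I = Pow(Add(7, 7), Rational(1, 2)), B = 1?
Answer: 0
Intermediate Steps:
I = Pow(14, Rational(1, 2)) ≈ 3.7417
M = 0 (M = Mul(10, Add(1, -1)) = Mul(10, 0) = 0)
Mul(Add(Function('F')(I), 374), M) = Mul(Add(Pow(Pow(14, Rational(1, 2)), 2), 374), 0) = Mul(Add(14, 374), 0) = Mul(388, 0) = 0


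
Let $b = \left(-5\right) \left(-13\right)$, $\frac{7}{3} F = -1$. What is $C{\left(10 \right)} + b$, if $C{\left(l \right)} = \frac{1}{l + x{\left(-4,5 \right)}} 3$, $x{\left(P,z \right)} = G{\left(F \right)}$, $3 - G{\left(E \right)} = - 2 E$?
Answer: $\frac{5546}{85} \approx 65.247$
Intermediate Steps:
$F = - \frac{3}{7}$ ($F = \frac{3}{7} \left(-1\right) = - \frac{3}{7} \approx -0.42857$)
$G{\left(E \right)} = 3 + 2 E$ ($G{\left(E \right)} = 3 - - 2 E = 3 + 2 E$)
$x{\left(P,z \right)} = \frac{15}{7}$ ($x{\left(P,z \right)} = 3 + 2 \left(- \frac{3}{7}\right) = 3 - \frac{6}{7} = \frac{15}{7}$)
$b = 65$
$C{\left(l \right)} = \frac{3}{\frac{15}{7} + l}$ ($C{\left(l \right)} = \frac{1}{l + \frac{15}{7}} \cdot 3 = \frac{1}{\frac{15}{7} + l} 3 = \frac{3}{\frac{15}{7} + l}$)
$C{\left(10 \right)} + b = \frac{21}{15 + 7 \cdot 10} + 65 = \frac{21}{15 + 70} + 65 = \frac{21}{85} + 65 = \frac{5546}{85}$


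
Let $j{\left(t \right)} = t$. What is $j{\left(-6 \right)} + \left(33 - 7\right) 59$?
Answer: $1528$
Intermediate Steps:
$j{\left(-6 \right)} + \left(33 - 7\right) 59 = -6 + \left(33 - 7\right) 59 = -6 + 26 \cdot 59 = -6 + 1534 = 1528$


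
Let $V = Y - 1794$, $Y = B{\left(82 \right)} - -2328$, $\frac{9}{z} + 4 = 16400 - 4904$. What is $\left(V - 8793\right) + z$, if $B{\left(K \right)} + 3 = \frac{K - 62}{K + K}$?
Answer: $- \frac{3892765235}{471172} \approx -8261.9$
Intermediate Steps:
$B{\left(K \right)} = -3 + \frac{-62 + K}{2 K}$ ($B{\left(K \right)} = -3 + \frac{K - 62}{K + K} = -3 + \frac{-62 + K}{2 K}$)
$z = \frac{9}{11492}$ ($z = \frac{9}{-4 + \left(16400 - 4904\right)} = \frac{9}{-4 + 11496} = \frac{9}{11492} \approx 0.00078315$)
$Y = \frac{95330}{41}$ ($Y = \left(- \frac{5}{2} - \frac{31}{82}\right) - -2328 = \left(- \frac{5}{2} - \frac{31}{82}\right) + 2328 = - \frac{118}{41} + 2328 = \frac{95330}{41} \approx 2325.1$)
$V = \frac{21776}{41}$ ($V = \frac{95330}{41} - 1794 = \frac{21776}{41} \approx 531.12$)
$\left(V - 8793\right) + z = \left(\frac{21776}{41} - 8793\right) + \frac{9}{11492} = - \frac{338737}{41} + \frac{9}{11492} = - \frac{3892765235}{471172}$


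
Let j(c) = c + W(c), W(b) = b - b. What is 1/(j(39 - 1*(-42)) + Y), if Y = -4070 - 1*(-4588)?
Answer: 1/599 ≈ 0.0016694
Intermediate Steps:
W(b) = 0
Y = 518 (Y = -4070 + 4588 = 518)
j(c) = c (j(c) = c + 0 = c)
1/(j(39 - 1*(-42)) + Y) = 1/((39 - 1*(-42)) + 518) = 1/((39 + 42) + 518) = 1/(81 + 518) = 1/599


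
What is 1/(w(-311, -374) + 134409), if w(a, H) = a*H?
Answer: 1/250723 ≈ 3.9885e-6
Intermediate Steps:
w(a, H) = H*a
1/(w(-311, -374) + 134409) = 1/(-374*(-311) + 134409) = 1/(116314 + 134409) = 1/250723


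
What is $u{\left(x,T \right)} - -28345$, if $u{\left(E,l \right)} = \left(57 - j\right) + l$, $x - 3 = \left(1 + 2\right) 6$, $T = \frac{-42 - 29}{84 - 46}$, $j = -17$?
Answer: $\frac{1079851}{38} \approx 28417.0$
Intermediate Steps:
$T = - \frac{71}{38} \approx -1.8684$
$x = 21$ ($x = 3 + \left(1 + 2\right) 6 = 3 + 3 \cdot 6 = 3 + 18 = 21$)
$u{\left(E,l \right)} = 74 + l$ ($u{\left(E,l \right)} = \left(57 - -17\right) + l = \left(57 + 17\right) + l = 74 + l$)
$u{\left(x,T \right)} - -28345 = \left(74 - \frac{71}{38}\right) - -28345 = \frac{2741}{38} + 28345 = \frac{1079851}{38}$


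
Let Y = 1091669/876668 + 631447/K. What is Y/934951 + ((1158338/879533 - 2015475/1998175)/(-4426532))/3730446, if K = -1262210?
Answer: 119616098716638703748821297174050071/150118996075937430891085962666925682089320 ≈ 7.9681e-7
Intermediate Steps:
Y = 412173074947/553269558140 (Y = 1091669/876668 + 631447/(-1262210) = 1091669*(1/876668) + 631447*(-1/1262210) = 1091669/876668 - 631447/1262210 = 412173074947/553269558140 ≈ 0.74498)
Y/934951 + ((1158338/879533 - 2015475/1998175)/(-4426532))/3730446 = (412173074947/553269558140)/934951 + ((1158338/879533 - 2015475/1998175)/(-4426532))/3730446 = (412173074947/553269558140)*(1/934951) + ((1158338*(1/879533) - 2015475*1/1998175)*(-1/4426532))*(1/3730446) = 412173074947/517279926652551140 + ((1158338/879533 - 80619/79927)*(-1/4426532))*(1/3730446) = 412173074947/517279926652551140 + ((21675410399/70298434091)*(-1/4426532))*(1/3730446) = 412173074947/517279926652551140 - 21675410399/311178268053702412*1/3730446 = 412173074947/517279926652551140 - 21675410399/1160833725347861948035752 = 119616098716638703748821297174050071/150118996075937430891085962666925682089320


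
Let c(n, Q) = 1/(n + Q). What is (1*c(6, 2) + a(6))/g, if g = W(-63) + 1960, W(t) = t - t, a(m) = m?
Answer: 1/320 ≈ 0.0031250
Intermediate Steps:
W(t) = 0
c(n, Q) = 1/(Q + n)
g = 1960 (g = 0 + 1960 = 1960)
(1*c(6, 2) + a(6))/g = (1/(2 + 6) + 6)/1960 = (1/8 + 6)*(1/1960) = (1*(⅛) + 6)*(1/1960) = (⅛ + 6)*(1/1960) = (49/8)*(1/1960) = 1/320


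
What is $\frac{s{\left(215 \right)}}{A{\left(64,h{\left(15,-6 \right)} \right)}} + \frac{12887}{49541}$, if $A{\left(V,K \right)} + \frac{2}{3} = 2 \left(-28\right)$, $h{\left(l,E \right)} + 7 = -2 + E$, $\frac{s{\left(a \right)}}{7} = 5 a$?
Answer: $- \frac{223239457}{1684394} \approx -132.53$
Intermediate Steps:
$s{\left(a \right)} = 35 a$ ($s{\left(a \right)} = 7 \cdot 5 a = 35 a$)
$h{\left(l,E \right)} = -9 + E$ ($h{\left(l,E \right)} = -7 + \left(-2 + E\right) = -9 + E$)
$A{\left(V,K \right)} = - \frac{170}{3}$ ($A{\left(V,K \right)} = - \frac{2}{3} + 2 \left(-28\right) = - \frac{2}{3} - 56 = - \frac{170}{3}$)
$\frac{s{\left(215 \right)}}{A{\left(64,h{\left(15,-6 \right)} \right)}} + \frac{12887}{49541} = \frac{35 \cdot 215}{- \frac{170}{3}} + \frac{12887}{49541} = 7525 \left(- \frac{3}{170}\right) + 12887 \cdot \frac{1}{49541} = - \frac{4515}{34} + \frac{12887}{49541} = - \frac{223239457}{1684394}$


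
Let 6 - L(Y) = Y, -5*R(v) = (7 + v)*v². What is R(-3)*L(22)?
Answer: 576/5 ≈ 115.20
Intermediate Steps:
R(v) = -v²*(7 + v)/5 (R(v) = -(7 + v)*v²/5 = -v²*(7 + v)/5)
L(Y) = 6 - Y
R(-3)*L(22) = ((⅕)*(-3)²*(-7 - 1*(-3)))*(6 - 1*22) = ((⅕)*9*(-7 + 3))*(6 - 22) = ((⅕)*9*(-4))*(-16) = -36/5*(-16) = 576/5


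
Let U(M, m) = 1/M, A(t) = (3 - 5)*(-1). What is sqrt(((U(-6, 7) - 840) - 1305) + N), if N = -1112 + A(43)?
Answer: I*sqrt(117186)/6 ≈ 57.054*I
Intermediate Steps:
A(t) = 2 (A(t) = -2*(-1) = 2)
N = -1110 (N = -1112 + 2 = -1110)
sqrt(((U(-6, 7) - 840) - 1305) + N) = sqrt(((1/(-6) - 840) - 1305) - 1110) = sqrt(((-1/6 - 840) - 1305) - 1110) = sqrt((-5041/6 - 1305) - 1110) = sqrt(-12871/6 - 1110) = sqrt(-19531/6) = I*sqrt(117186)/6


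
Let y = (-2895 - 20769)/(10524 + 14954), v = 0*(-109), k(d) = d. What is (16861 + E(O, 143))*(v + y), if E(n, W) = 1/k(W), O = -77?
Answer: -28528419168/1821677 ≈ -15661.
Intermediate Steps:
E(n, W) = 1/W
v = 0
y = -11832/12739 (y = -23664/25478 = -23664*1/25478 = -11832/12739 ≈ -0.92880)
(16861 + E(O, 143))*(v + y) = (16861 + 1/143)*(0 - 11832/12739) = (16861 + 1/143)*(-11832/12739) = (2411124/143)*(-11832/12739) = -28528419168/1821677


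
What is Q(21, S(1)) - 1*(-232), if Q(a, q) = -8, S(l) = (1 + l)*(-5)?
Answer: 224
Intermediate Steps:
S(l) = -5 - 5*l
Q(21, S(1)) - 1*(-232) = -8 - 1*(-232) = -8 + 232 = 224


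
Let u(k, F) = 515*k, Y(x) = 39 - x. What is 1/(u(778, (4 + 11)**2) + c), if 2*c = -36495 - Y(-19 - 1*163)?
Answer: 1/382312 ≈ 2.6157e-6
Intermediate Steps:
c = -18358 (c = (-36495 - (39 - (-19 - 1*163)))/2 = (-36495 - (39 - (-19 - 163)))/2 = (-36495 - (39 - 1*(-182)))/2 = (-36495 - (39 + 182))/2 = (-36495 - 1*221)/2 = (-36495 - 221)/2 = (1/2)*(-36716) = -18358)
1/(u(778, (4 + 11)**2) + c) = 1/(515*778 - 18358) = 1/(400670 - 18358) = 1/382312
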